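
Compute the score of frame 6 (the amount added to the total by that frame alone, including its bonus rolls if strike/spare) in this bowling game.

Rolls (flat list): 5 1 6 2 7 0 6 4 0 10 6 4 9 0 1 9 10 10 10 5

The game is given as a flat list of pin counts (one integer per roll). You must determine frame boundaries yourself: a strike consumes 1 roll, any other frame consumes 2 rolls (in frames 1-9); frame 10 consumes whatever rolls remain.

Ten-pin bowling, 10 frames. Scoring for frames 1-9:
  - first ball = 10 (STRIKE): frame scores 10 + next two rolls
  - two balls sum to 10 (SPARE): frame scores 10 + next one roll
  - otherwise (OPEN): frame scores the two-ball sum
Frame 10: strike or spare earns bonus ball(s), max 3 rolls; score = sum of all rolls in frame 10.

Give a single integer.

Frame 1: OPEN (5+1=6). Cumulative: 6
Frame 2: OPEN (6+2=8). Cumulative: 14
Frame 3: OPEN (7+0=7). Cumulative: 21
Frame 4: SPARE (6+4=10). 10 + next roll (0) = 10. Cumulative: 31
Frame 5: SPARE (0+10=10). 10 + next roll (6) = 16. Cumulative: 47
Frame 6: SPARE (6+4=10). 10 + next roll (9) = 19. Cumulative: 66
Frame 7: OPEN (9+0=9). Cumulative: 75
Frame 8: SPARE (1+9=10). 10 + next roll (10) = 20. Cumulative: 95

Answer: 19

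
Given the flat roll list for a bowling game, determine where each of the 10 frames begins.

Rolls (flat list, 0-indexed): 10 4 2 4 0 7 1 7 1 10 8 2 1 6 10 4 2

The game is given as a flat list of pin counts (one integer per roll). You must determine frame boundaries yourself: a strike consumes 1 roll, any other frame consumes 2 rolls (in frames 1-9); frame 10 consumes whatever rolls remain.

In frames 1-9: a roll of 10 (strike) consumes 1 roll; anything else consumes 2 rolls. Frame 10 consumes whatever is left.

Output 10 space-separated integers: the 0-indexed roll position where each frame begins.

Frame 1 starts at roll index 0: roll=10 (strike), consumes 1 roll
Frame 2 starts at roll index 1: rolls=4,2 (sum=6), consumes 2 rolls
Frame 3 starts at roll index 3: rolls=4,0 (sum=4), consumes 2 rolls
Frame 4 starts at roll index 5: rolls=7,1 (sum=8), consumes 2 rolls
Frame 5 starts at roll index 7: rolls=7,1 (sum=8), consumes 2 rolls
Frame 6 starts at roll index 9: roll=10 (strike), consumes 1 roll
Frame 7 starts at roll index 10: rolls=8,2 (sum=10), consumes 2 rolls
Frame 8 starts at roll index 12: rolls=1,6 (sum=7), consumes 2 rolls
Frame 9 starts at roll index 14: roll=10 (strike), consumes 1 roll
Frame 10 starts at roll index 15: 2 remaining rolls

Answer: 0 1 3 5 7 9 10 12 14 15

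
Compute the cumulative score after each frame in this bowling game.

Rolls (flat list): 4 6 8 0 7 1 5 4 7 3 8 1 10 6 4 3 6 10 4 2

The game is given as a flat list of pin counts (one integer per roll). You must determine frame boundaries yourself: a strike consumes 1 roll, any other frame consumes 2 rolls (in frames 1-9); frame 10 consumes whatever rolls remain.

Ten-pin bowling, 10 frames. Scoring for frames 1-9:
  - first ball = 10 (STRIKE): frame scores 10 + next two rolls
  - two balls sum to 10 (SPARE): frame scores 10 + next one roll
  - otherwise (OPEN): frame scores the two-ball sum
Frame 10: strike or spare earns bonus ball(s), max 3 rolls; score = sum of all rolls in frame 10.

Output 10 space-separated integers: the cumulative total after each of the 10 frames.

Frame 1: SPARE (4+6=10). 10 + next roll (8) = 18. Cumulative: 18
Frame 2: OPEN (8+0=8). Cumulative: 26
Frame 3: OPEN (7+1=8). Cumulative: 34
Frame 4: OPEN (5+4=9). Cumulative: 43
Frame 5: SPARE (7+3=10). 10 + next roll (8) = 18. Cumulative: 61
Frame 6: OPEN (8+1=9). Cumulative: 70
Frame 7: STRIKE. 10 + next two rolls (6+4) = 20. Cumulative: 90
Frame 8: SPARE (6+4=10). 10 + next roll (3) = 13. Cumulative: 103
Frame 9: OPEN (3+6=9). Cumulative: 112
Frame 10: STRIKE. Sum of all frame-10 rolls (10+4+2) = 16. Cumulative: 128

Answer: 18 26 34 43 61 70 90 103 112 128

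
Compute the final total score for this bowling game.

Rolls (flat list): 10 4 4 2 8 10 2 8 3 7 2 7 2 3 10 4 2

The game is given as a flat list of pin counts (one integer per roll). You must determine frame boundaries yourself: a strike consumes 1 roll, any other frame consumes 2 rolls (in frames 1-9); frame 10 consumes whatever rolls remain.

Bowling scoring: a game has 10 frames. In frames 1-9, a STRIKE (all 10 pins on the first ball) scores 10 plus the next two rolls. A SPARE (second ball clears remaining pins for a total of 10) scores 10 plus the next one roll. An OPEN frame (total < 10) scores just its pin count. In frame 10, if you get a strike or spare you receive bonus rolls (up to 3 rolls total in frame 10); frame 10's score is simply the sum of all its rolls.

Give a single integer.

Answer: 127

Derivation:
Frame 1: STRIKE. 10 + next two rolls (4+4) = 18. Cumulative: 18
Frame 2: OPEN (4+4=8). Cumulative: 26
Frame 3: SPARE (2+8=10). 10 + next roll (10) = 20. Cumulative: 46
Frame 4: STRIKE. 10 + next two rolls (2+8) = 20. Cumulative: 66
Frame 5: SPARE (2+8=10). 10 + next roll (3) = 13. Cumulative: 79
Frame 6: SPARE (3+7=10). 10 + next roll (2) = 12. Cumulative: 91
Frame 7: OPEN (2+7=9). Cumulative: 100
Frame 8: OPEN (2+3=5). Cumulative: 105
Frame 9: STRIKE. 10 + next two rolls (4+2) = 16. Cumulative: 121
Frame 10: OPEN. Sum of all frame-10 rolls (4+2) = 6. Cumulative: 127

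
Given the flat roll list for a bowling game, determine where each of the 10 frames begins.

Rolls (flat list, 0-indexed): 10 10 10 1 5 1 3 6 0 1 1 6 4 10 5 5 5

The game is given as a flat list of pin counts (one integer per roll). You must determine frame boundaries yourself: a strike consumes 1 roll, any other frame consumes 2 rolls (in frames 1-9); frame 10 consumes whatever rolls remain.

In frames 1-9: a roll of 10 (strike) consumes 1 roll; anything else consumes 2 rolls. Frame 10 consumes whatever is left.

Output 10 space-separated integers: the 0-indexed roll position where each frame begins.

Frame 1 starts at roll index 0: roll=10 (strike), consumes 1 roll
Frame 2 starts at roll index 1: roll=10 (strike), consumes 1 roll
Frame 3 starts at roll index 2: roll=10 (strike), consumes 1 roll
Frame 4 starts at roll index 3: rolls=1,5 (sum=6), consumes 2 rolls
Frame 5 starts at roll index 5: rolls=1,3 (sum=4), consumes 2 rolls
Frame 6 starts at roll index 7: rolls=6,0 (sum=6), consumes 2 rolls
Frame 7 starts at roll index 9: rolls=1,1 (sum=2), consumes 2 rolls
Frame 8 starts at roll index 11: rolls=6,4 (sum=10), consumes 2 rolls
Frame 9 starts at roll index 13: roll=10 (strike), consumes 1 roll
Frame 10 starts at roll index 14: 3 remaining rolls

Answer: 0 1 2 3 5 7 9 11 13 14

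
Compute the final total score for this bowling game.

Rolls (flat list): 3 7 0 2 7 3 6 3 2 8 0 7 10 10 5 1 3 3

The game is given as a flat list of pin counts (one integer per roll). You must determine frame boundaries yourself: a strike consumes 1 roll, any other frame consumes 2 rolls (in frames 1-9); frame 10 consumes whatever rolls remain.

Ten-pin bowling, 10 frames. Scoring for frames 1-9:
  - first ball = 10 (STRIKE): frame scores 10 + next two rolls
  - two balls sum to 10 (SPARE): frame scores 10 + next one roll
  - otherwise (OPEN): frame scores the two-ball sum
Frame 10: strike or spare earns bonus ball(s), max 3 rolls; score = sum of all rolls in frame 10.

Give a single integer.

Answer: 107

Derivation:
Frame 1: SPARE (3+7=10). 10 + next roll (0) = 10. Cumulative: 10
Frame 2: OPEN (0+2=2). Cumulative: 12
Frame 3: SPARE (7+3=10). 10 + next roll (6) = 16. Cumulative: 28
Frame 4: OPEN (6+3=9). Cumulative: 37
Frame 5: SPARE (2+8=10). 10 + next roll (0) = 10. Cumulative: 47
Frame 6: OPEN (0+7=7). Cumulative: 54
Frame 7: STRIKE. 10 + next two rolls (10+5) = 25. Cumulative: 79
Frame 8: STRIKE. 10 + next two rolls (5+1) = 16. Cumulative: 95
Frame 9: OPEN (5+1=6). Cumulative: 101
Frame 10: OPEN. Sum of all frame-10 rolls (3+3) = 6. Cumulative: 107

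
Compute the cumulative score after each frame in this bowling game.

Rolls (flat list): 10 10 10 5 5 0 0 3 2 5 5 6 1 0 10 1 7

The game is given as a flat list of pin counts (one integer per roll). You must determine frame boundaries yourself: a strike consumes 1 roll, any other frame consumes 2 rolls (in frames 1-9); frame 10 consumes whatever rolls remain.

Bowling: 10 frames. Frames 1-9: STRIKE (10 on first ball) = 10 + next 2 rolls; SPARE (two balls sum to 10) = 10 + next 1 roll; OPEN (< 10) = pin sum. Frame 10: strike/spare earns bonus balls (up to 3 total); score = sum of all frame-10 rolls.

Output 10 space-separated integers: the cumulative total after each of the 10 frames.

Answer: 30 55 75 85 85 90 106 113 124 132

Derivation:
Frame 1: STRIKE. 10 + next two rolls (10+10) = 30. Cumulative: 30
Frame 2: STRIKE. 10 + next two rolls (10+5) = 25. Cumulative: 55
Frame 3: STRIKE. 10 + next two rolls (5+5) = 20. Cumulative: 75
Frame 4: SPARE (5+5=10). 10 + next roll (0) = 10. Cumulative: 85
Frame 5: OPEN (0+0=0). Cumulative: 85
Frame 6: OPEN (3+2=5). Cumulative: 90
Frame 7: SPARE (5+5=10). 10 + next roll (6) = 16. Cumulative: 106
Frame 8: OPEN (6+1=7). Cumulative: 113
Frame 9: SPARE (0+10=10). 10 + next roll (1) = 11. Cumulative: 124
Frame 10: OPEN. Sum of all frame-10 rolls (1+7) = 8. Cumulative: 132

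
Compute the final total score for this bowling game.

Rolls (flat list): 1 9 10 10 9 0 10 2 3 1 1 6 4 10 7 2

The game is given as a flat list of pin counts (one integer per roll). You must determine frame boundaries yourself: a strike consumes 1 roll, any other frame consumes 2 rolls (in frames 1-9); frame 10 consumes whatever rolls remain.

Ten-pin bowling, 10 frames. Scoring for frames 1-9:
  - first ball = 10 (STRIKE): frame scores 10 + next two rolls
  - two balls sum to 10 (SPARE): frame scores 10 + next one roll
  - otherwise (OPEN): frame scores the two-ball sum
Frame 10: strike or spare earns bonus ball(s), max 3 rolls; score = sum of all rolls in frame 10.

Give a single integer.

Answer: 147

Derivation:
Frame 1: SPARE (1+9=10). 10 + next roll (10) = 20. Cumulative: 20
Frame 2: STRIKE. 10 + next two rolls (10+9) = 29. Cumulative: 49
Frame 3: STRIKE. 10 + next two rolls (9+0) = 19. Cumulative: 68
Frame 4: OPEN (9+0=9). Cumulative: 77
Frame 5: STRIKE. 10 + next two rolls (2+3) = 15. Cumulative: 92
Frame 6: OPEN (2+3=5). Cumulative: 97
Frame 7: OPEN (1+1=2). Cumulative: 99
Frame 8: SPARE (6+4=10). 10 + next roll (10) = 20. Cumulative: 119
Frame 9: STRIKE. 10 + next two rolls (7+2) = 19. Cumulative: 138
Frame 10: OPEN. Sum of all frame-10 rolls (7+2) = 9. Cumulative: 147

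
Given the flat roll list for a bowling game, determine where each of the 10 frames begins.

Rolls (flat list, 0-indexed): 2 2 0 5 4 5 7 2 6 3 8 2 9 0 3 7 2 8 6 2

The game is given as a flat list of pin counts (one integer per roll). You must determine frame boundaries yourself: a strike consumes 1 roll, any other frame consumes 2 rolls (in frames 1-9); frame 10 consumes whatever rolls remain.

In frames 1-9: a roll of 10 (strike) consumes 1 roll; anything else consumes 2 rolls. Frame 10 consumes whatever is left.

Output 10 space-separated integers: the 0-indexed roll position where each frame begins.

Answer: 0 2 4 6 8 10 12 14 16 18

Derivation:
Frame 1 starts at roll index 0: rolls=2,2 (sum=4), consumes 2 rolls
Frame 2 starts at roll index 2: rolls=0,5 (sum=5), consumes 2 rolls
Frame 3 starts at roll index 4: rolls=4,5 (sum=9), consumes 2 rolls
Frame 4 starts at roll index 6: rolls=7,2 (sum=9), consumes 2 rolls
Frame 5 starts at roll index 8: rolls=6,3 (sum=9), consumes 2 rolls
Frame 6 starts at roll index 10: rolls=8,2 (sum=10), consumes 2 rolls
Frame 7 starts at roll index 12: rolls=9,0 (sum=9), consumes 2 rolls
Frame 8 starts at roll index 14: rolls=3,7 (sum=10), consumes 2 rolls
Frame 9 starts at roll index 16: rolls=2,8 (sum=10), consumes 2 rolls
Frame 10 starts at roll index 18: 2 remaining rolls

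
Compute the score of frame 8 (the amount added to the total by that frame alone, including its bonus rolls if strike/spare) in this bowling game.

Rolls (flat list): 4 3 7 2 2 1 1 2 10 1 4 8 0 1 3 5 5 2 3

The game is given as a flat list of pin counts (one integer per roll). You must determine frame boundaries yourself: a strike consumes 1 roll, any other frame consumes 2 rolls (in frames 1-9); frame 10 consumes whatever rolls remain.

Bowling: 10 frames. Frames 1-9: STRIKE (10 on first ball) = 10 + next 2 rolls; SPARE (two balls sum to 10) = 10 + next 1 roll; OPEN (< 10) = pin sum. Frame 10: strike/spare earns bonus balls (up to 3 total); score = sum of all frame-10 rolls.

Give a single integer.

Answer: 4

Derivation:
Frame 1: OPEN (4+3=7). Cumulative: 7
Frame 2: OPEN (7+2=9). Cumulative: 16
Frame 3: OPEN (2+1=3). Cumulative: 19
Frame 4: OPEN (1+2=3). Cumulative: 22
Frame 5: STRIKE. 10 + next two rolls (1+4) = 15. Cumulative: 37
Frame 6: OPEN (1+4=5). Cumulative: 42
Frame 7: OPEN (8+0=8). Cumulative: 50
Frame 8: OPEN (1+3=4). Cumulative: 54
Frame 9: SPARE (5+5=10). 10 + next roll (2) = 12. Cumulative: 66
Frame 10: OPEN. Sum of all frame-10 rolls (2+3) = 5. Cumulative: 71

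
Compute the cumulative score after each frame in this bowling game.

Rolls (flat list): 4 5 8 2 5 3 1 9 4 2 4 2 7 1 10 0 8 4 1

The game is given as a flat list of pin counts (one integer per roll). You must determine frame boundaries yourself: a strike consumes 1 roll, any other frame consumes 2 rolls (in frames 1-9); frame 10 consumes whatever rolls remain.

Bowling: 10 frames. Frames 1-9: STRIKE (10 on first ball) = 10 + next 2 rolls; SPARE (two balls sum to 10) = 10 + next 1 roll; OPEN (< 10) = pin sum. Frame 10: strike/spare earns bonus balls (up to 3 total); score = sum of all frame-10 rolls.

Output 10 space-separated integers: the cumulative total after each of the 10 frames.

Answer: 9 24 32 46 52 58 66 84 92 97

Derivation:
Frame 1: OPEN (4+5=9). Cumulative: 9
Frame 2: SPARE (8+2=10). 10 + next roll (5) = 15. Cumulative: 24
Frame 3: OPEN (5+3=8). Cumulative: 32
Frame 4: SPARE (1+9=10). 10 + next roll (4) = 14. Cumulative: 46
Frame 5: OPEN (4+2=6). Cumulative: 52
Frame 6: OPEN (4+2=6). Cumulative: 58
Frame 7: OPEN (7+1=8). Cumulative: 66
Frame 8: STRIKE. 10 + next two rolls (0+8) = 18. Cumulative: 84
Frame 9: OPEN (0+8=8). Cumulative: 92
Frame 10: OPEN. Sum of all frame-10 rolls (4+1) = 5. Cumulative: 97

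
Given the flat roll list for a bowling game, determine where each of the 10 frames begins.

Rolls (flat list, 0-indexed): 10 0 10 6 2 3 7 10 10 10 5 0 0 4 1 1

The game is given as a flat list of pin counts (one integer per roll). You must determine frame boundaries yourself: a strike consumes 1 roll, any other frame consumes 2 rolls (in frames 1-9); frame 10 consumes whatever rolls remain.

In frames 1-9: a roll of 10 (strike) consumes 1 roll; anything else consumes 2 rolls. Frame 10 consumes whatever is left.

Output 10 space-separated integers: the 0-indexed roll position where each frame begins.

Answer: 0 1 3 5 7 8 9 10 12 14

Derivation:
Frame 1 starts at roll index 0: roll=10 (strike), consumes 1 roll
Frame 2 starts at roll index 1: rolls=0,10 (sum=10), consumes 2 rolls
Frame 3 starts at roll index 3: rolls=6,2 (sum=8), consumes 2 rolls
Frame 4 starts at roll index 5: rolls=3,7 (sum=10), consumes 2 rolls
Frame 5 starts at roll index 7: roll=10 (strike), consumes 1 roll
Frame 6 starts at roll index 8: roll=10 (strike), consumes 1 roll
Frame 7 starts at roll index 9: roll=10 (strike), consumes 1 roll
Frame 8 starts at roll index 10: rolls=5,0 (sum=5), consumes 2 rolls
Frame 9 starts at roll index 12: rolls=0,4 (sum=4), consumes 2 rolls
Frame 10 starts at roll index 14: 2 remaining rolls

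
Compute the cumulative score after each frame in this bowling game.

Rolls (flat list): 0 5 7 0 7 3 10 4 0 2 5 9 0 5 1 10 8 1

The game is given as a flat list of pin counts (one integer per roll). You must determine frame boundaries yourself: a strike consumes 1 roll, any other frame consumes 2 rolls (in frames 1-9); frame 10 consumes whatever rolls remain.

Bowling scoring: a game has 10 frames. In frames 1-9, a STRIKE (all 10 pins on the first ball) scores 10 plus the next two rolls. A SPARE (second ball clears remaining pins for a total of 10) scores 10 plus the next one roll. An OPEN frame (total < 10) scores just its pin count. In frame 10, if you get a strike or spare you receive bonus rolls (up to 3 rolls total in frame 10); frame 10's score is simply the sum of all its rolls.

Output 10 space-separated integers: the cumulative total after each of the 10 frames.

Frame 1: OPEN (0+5=5). Cumulative: 5
Frame 2: OPEN (7+0=7). Cumulative: 12
Frame 3: SPARE (7+3=10). 10 + next roll (10) = 20. Cumulative: 32
Frame 4: STRIKE. 10 + next two rolls (4+0) = 14. Cumulative: 46
Frame 5: OPEN (4+0=4). Cumulative: 50
Frame 6: OPEN (2+5=7). Cumulative: 57
Frame 7: OPEN (9+0=9). Cumulative: 66
Frame 8: OPEN (5+1=6). Cumulative: 72
Frame 9: STRIKE. 10 + next two rolls (8+1) = 19. Cumulative: 91
Frame 10: OPEN. Sum of all frame-10 rolls (8+1) = 9. Cumulative: 100

Answer: 5 12 32 46 50 57 66 72 91 100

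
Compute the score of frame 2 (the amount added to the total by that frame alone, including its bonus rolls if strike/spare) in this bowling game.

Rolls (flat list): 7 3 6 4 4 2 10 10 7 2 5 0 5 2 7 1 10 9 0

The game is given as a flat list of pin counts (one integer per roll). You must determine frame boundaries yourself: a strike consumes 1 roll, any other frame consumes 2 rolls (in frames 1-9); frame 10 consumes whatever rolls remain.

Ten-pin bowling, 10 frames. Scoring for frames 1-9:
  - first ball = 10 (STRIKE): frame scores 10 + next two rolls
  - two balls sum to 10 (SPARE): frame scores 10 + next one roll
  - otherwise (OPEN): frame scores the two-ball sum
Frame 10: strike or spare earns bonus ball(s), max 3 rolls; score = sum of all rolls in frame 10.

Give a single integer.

Answer: 14

Derivation:
Frame 1: SPARE (7+3=10). 10 + next roll (6) = 16. Cumulative: 16
Frame 2: SPARE (6+4=10). 10 + next roll (4) = 14. Cumulative: 30
Frame 3: OPEN (4+2=6). Cumulative: 36
Frame 4: STRIKE. 10 + next two rolls (10+7) = 27. Cumulative: 63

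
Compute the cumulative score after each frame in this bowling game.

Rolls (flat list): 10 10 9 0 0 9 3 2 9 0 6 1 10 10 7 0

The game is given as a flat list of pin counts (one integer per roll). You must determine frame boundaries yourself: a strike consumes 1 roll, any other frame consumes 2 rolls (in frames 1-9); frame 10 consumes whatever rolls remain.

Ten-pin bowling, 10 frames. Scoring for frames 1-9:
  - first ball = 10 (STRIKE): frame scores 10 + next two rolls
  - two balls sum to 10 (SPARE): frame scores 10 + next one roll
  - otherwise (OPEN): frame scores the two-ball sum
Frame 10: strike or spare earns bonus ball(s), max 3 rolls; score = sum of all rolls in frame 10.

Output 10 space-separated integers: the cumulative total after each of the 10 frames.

Answer: 29 48 57 66 71 80 87 114 131 138

Derivation:
Frame 1: STRIKE. 10 + next two rolls (10+9) = 29. Cumulative: 29
Frame 2: STRIKE. 10 + next two rolls (9+0) = 19. Cumulative: 48
Frame 3: OPEN (9+0=9). Cumulative: 57
Frame 4: OPEN (0+9=9). Cumulative: 66
Frame 5: OPEN (3+2=5). Cumulative: 71
Frame 6: OPEN (9+0=9). Cumulative: 80
Frame 7: OPEN (6+1=7). Cumulative: 87
Frame 8: STRIKE. 10 + next two rolls (10+7) = 27. Cumulative: 114
Frame 9: STRIKE. 10 + next two rolls (7+0) = 17. Cumulative: 131
Frame 10: OPEN. Sum of all frame-10 rolls (7+0) = 7. Cumulative: 138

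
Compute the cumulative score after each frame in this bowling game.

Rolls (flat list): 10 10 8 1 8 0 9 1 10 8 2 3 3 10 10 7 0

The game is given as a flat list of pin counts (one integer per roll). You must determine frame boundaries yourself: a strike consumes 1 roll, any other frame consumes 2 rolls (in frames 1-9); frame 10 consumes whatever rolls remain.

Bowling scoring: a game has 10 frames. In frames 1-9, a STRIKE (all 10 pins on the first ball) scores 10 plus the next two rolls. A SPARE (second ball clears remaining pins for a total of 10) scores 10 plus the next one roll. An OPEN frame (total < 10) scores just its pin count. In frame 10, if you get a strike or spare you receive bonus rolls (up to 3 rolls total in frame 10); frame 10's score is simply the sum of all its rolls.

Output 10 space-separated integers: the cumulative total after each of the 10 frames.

Answer: 28 47 56 64 84 104 117 123 150 167

Derivation:
Frame 1: STRIKE. 10 + next two rolls (10+8) = 28. Cumulative: 28
Frame 2: STRIKE. 10 + next two rolls (8+1) = 19. Cumulative: 47
Frame 3: OPEN (8+1=9). Cumulative: 56
Frame 4: OPEN (8+0=8). Cumulative: 64
Frame 5: SPARE (9+1=10). 10 + next roll (10) = 20. Cumulative: 84
Frame 6: STRIKE. 10 + next two rolls (8+2) = 20. Cumulative: 104
Frame 7: SPARE (8+2=10). 10 + next roll (3) = 13. Cumulative: 117
Frame 8: OPEN (3+3=6). Cumulative: 123
Frame 9: STRIKE. 10 + next two rolls (10+7) = 27. Cumulative: 150
Frame 10: STRIKE. Sum of all frame-10 rolls (10+7+0) = 17. Cumulative: 167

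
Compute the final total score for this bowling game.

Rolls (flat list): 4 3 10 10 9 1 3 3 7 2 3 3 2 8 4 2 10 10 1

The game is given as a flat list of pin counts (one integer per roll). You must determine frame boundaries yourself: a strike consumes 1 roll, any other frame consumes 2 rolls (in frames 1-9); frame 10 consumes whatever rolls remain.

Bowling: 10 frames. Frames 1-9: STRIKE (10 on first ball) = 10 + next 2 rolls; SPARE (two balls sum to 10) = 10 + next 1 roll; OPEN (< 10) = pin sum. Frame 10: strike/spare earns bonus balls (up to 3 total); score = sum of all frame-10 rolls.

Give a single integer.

Answer: 131

Derivation:
Frame 1: OPEN (4+3=7). Cumulative: 7
Frame 2: STRIKE. 10 + next two rolls (10+9) = 29. Cumulative: 36
Frame 3: STRIKE. 10 + next two rolls (9+1) = 20. Cumulative: 56
Frame 4: SPARE (9+1=10). 10 + next roll (3) = 13. Cumulative: 69
Frame 5: OPEN (3+3=6). Cumulative: 75
Frame 6: OPEN (7+2=9). Cumulative: 84
Frame 7: OPEN (3+3=6). Cumulative: 90
Frame 8: SPARE (2+8=10). 10 + next roll (4) = 14. Cumulative: 104
Frame 9: OPEN (4+2=6). Cumulative: 110
Frame 10: STRIKE. Sum of all frame-10 rolls (10+10+1) = 21. Cumulative: 131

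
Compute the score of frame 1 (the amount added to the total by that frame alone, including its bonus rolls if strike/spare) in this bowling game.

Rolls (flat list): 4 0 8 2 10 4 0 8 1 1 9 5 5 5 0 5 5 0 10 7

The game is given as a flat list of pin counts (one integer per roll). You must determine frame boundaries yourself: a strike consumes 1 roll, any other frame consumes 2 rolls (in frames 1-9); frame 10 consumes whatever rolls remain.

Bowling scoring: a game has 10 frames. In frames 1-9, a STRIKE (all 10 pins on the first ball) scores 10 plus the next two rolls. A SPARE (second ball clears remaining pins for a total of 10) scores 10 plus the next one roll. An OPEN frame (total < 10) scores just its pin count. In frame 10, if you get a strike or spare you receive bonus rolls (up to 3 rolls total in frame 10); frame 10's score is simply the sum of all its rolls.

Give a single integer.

Answer: 4

Derivation:
Frame 1: OPEN (4+0=4). Cumulative: 4
Frame 2: SPARE (8+2=10). 10 + next roll (10) = 20. Cumulative: 24
Frame 3: STRIKE. 10 + next two rolls (4+0) = 14. Cumulative: 38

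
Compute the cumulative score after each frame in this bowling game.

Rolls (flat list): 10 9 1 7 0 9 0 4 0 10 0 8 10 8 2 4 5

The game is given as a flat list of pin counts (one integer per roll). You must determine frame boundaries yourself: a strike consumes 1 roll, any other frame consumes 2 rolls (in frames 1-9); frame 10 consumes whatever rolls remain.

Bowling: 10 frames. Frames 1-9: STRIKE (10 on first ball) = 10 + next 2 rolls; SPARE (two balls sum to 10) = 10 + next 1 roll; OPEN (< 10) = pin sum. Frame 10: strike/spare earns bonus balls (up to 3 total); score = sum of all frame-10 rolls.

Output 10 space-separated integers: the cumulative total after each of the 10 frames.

Answer: 20 37 44 53 57 75 83 103 117 126

Derivation:
Frame 1: STRIKE. 10 + next two rolls (9+1) = 20. Cumulative: 20
Frame 2: SPARE (9+1=10). 10 + next roll (7) = 17. Cumulative: 37
Frame 3: OPEN (7+0=7). Cumulative: 44
Frame 4: OPEN (9+0=9). Cumulative: 53
Frame 5: OPEN (4+0=4). Cumulative: 57
Frame 6: STRIKE. 10 + next two rolls (0+8) = 18. Cumulative: 75
Frame 7: OPEN (0+8=8). Cumulative: 83
Frame 8: STRIKE. 10 + next two rolls (8+2) = 20. Cumulative: 103
Frame 9: SPARE (8+2=10). 10 + next roll (4) = 14. Cumulative: 117
Frame 10: OPEN. Sum of all frame-10 rolls (4+5) = 9. Cumulative: 126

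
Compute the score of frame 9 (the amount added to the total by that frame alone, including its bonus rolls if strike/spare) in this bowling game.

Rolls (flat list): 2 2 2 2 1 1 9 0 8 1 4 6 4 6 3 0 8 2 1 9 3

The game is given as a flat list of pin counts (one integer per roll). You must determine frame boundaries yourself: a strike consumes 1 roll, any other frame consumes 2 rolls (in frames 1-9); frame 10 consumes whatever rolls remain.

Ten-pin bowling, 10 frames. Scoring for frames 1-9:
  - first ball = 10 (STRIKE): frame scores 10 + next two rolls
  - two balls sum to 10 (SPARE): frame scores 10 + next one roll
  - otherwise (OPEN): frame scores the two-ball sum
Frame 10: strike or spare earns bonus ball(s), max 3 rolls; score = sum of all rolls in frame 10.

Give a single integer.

Frame 1: OPEN (2+2=4). Cumulative: 4
Frame 2: OPEN (2+2=4). Cumulative: 8
Frame 3: OPEN (1+1=2). Cumulative: 10
Frame 4: OPEN (9+0=9). Cumulative: 19
Frame 5: OPEN (8+1=9). Cumulative: 28
Frame 6: SPARE (4+6=10). 10 + next roll (4) = 14. Cumulative: 42
Frame 7: SPARE (4+6=10). 10 + next roll (3) = 13. Cumulative: 55
Frame 8: OPEN (3+0=3). Cumulative: 58
Frame 9: SPARE (8+2=10). 10 + next roll (1) = 11. Cumulative: 69
Frame 10: SPARE. Sum of all frame-10 rolls (1+9+3) = 13. Cumulative: 82

Answer: 11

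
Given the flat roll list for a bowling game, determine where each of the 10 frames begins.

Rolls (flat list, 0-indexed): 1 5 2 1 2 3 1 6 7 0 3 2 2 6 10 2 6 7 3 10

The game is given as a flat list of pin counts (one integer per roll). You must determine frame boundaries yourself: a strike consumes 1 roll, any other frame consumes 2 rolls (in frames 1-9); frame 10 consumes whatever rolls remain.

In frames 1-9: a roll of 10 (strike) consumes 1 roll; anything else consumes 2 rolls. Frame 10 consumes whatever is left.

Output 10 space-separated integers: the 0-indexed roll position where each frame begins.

Answer: 0 2 4 6 8 10 12 14 15 17

Derivation:
Frame 1 starts at roll index 0: rolls=1,5 (sum=6), consumes 2 rolls
Frame 2 starts at roll index 2: rolls=2,1 (sum=3), consumes 2 rolls
Frame 3 starts at roll index 4: rolls=2,3 (sum=5), consumes 2 rolls
Frame 4 starts at roll index 6: rolls=1,6 (sum=7), consumes 2 rolls
Frame 5 starts at roll index 8: rolls=7,0 (sum=7), consumes 2 rolls
Frame 6 starts at roll index 10: rolls=3,2 (sum=5), consumes 2 rolls
Frame 7 starts at roll index 12: rolls=2,6 (sum=8), consumes 2 rolls
Frame 8 starts at roll index 14: roll=10 (strike), consumes 1 roll
Frame 9 starts at roll index 15: rolls=2,6 (sum=8), consumes 2 rolls
Frame 10 starts at roll index 17: 3 remaining rolls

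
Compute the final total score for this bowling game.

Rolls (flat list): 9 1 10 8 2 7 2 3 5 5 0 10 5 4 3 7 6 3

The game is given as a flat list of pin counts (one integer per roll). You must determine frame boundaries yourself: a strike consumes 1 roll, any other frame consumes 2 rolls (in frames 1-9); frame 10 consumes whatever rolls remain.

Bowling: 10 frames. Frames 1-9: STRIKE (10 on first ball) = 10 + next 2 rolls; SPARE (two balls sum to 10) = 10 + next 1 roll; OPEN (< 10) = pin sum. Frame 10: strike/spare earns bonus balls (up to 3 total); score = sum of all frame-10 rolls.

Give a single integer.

Answer: 132

Derivation:
Frame 1: SPARE (9+1=10). 10 + next roll (10) = 20. Cumulative: 20
Frame 2: STRIKE. 10 + next two rolls (8+2) = 20. Cumulative: 40
Frame 3: SPARE (8+2=10). 10 + next roll (7) = 17. Cumulative: 57
Frame 4: OPEN (7+2=9). Cumulative: 66
Frame 5: OPEN (3+5=8). Cumulative: 74
Frame 6: OPEN (5+0=5). Cumulative: 79
Frame 7: STRIKE. 10 + next two rolls (5+4) = 19. Cumulative: 98
Frame 8: OPEN (5+4=9). Cumulative: 107
Frame 9: SPARE (3+7=10). 10 + next roll (6) = 16. Cumulative: 123
Frame 10: OPEN. Sum of all frame-10 rolls (6+3) = 9. Cumulative: 132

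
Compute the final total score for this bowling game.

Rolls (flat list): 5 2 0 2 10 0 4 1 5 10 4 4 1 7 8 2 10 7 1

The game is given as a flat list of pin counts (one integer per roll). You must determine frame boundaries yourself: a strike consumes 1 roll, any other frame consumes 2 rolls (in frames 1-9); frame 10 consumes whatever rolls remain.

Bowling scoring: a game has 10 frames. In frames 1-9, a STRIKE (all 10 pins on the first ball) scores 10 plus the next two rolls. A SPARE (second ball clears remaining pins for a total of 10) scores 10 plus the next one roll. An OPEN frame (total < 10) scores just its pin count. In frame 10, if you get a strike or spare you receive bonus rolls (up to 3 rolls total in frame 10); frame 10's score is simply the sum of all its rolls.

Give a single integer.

Frame 1: OPEN (5+2=7). Cumulative: 7
Frame 2: OPEN (0+2=2). Cumulative: 9
Frame 3: STRIKE. 10 + next two rolls (0+4) = 14. Cumulative: 23
Frame 4: OPEN (0+4=4). Cumulative: 27
Frame 5: OPEN (1+5=6). Cumulative: 33
Frame 6: STRIKE. 10 + next two rolls (4+4) = 18. Cumulative: 51
Frame 7: OPEN (4+4=8). Cumulative: 59
Frame 8: OPEN (1+7=8). Cumulative: 67
Frame 9: SPARE (8+2=10). 10 + next roll (10) = 20. Cumulative: 87
Frame 10: STRIKE. Sum of all frame-10 rolls (10+7+1) = 18. Cumulative: 105

Answer: 105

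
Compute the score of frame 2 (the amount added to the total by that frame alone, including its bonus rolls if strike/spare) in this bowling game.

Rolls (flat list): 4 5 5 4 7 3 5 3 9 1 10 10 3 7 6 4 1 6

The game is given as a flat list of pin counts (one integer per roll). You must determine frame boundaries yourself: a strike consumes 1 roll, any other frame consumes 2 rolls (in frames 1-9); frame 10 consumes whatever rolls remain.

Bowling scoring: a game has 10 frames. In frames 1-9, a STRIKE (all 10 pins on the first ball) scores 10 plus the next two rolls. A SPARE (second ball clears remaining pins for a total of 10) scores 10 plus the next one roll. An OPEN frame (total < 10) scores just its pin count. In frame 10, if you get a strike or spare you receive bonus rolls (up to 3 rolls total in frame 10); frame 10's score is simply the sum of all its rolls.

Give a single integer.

Answer: 9

Derivation:
Frame 1: OPEN (4+5=9). Cumulative: 9
Frame 2: OPEN (5+4=9). Cumulative: 18
Frame 3: SPARE (7+3=10). 10 + next roll (5) = 15. Cumulative: 33
Frame 4: OPEN (5+3=8). Cumulative: 41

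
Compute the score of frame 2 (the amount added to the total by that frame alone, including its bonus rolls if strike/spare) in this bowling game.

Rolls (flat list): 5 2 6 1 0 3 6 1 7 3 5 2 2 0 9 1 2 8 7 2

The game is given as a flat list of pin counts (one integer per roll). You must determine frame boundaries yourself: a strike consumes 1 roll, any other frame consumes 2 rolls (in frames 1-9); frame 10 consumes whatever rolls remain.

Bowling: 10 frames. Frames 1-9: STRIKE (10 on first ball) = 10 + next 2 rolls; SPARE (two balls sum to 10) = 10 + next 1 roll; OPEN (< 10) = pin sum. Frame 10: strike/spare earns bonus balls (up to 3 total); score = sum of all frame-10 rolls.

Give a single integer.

Frame 1: OPEN (5+2=7). Cumulative: 7
Frame 2: OPEN (6+1=7). Cumulative: 14
Frame 3: OPEN (0+3=3). Cumulative: 17
Frame 4: OPEN (6+1=7). Cumulative: 24

Answer: 7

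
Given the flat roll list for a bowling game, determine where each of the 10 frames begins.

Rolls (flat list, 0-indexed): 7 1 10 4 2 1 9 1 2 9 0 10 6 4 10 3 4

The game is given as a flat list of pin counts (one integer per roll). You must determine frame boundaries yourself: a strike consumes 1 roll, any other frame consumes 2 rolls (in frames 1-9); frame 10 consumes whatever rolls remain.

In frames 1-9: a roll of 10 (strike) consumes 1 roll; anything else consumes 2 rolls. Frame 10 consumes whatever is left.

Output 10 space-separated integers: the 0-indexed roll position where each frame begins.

Frame 1 starts at roll index 0: rolls=7,1 (sum=8), consumes 2 rolls
Frame 2 starts at roll index 2: roll=10 (strike), consumes 1 roll
Frame 3 starts at roll index 3: rolls=4,2 (sum=6), consumes 2 rolls
Frame 4 starts at roll index 5: rolls=1,9 (sum=10), consumes 2 rolls
Frame 5 starts at roll index 7: rolls=1,2 (sum=3), consumes 2 rolls
Frame 6 starts at roll index 9: rolls=9,0 (sum=9), consumes 2 rolls
Frame 7 starts at roll index 11: roll=10 (strike), consumes 1 roll
Frame 8 starts at roll index 12: rolls=6,4 (sum=10), consumes 2 rolls
Frame 9 starts at roll index 14: roll=10 (strike), consumes 1 roll
Frame 10 starts at roll index 15: 2 remaining rolls

Answer: 0 2 3 5 7 9 11 12 14 15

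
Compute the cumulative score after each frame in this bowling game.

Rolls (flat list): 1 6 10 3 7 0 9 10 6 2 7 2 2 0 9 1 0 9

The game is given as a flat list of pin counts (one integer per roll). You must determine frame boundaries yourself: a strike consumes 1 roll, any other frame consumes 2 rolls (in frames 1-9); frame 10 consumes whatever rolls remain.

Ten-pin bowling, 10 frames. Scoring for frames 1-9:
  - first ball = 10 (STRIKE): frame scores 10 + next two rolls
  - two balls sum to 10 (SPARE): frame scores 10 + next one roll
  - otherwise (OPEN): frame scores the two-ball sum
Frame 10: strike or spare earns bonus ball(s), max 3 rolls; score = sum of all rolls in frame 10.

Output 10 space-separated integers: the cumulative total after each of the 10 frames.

Answer: 7 27 37 46 64 72 81 83 93 102

Derivation:
Frame 1: OPEN (1+6=7). Cumulative: 7
Frame 2: STRIKE. 10 + next two rolls (3+7) = 20. Cumulative: 27
Frame 3: SPARE (3+7=10). 10 + next roll (0) = 10. Cumulative: 37
Frame 4: OPEN (0+9=9). Cumulative: 46
Frame 5: STRIKE. 10 + next two rolls (6+2) = 18. Cumulative: 64
Frame 6: OPEN (6+2=8). Cumulative: 72
Frame 7: OPEN (7+2=9). Cumulative: 81
Frame 8: OPEN (2+0=2). Cumulative: 83
Frame 9: SPARE (9+1=10). 10 + next roll (0) = 10. Cumulative: 93
Frame 10: OPEN. Sum of all frame-10 rolls (0+9) = 9. Cumulative: 102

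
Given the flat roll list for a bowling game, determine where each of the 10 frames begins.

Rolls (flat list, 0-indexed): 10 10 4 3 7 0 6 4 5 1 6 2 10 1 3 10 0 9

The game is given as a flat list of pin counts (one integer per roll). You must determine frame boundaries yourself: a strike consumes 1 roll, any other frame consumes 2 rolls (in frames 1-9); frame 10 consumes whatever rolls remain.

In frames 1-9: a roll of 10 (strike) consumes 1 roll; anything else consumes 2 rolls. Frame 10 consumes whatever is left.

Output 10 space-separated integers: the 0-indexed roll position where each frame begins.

Answer: 0 1 2 4 6 8 10 12 13 15

Derivation:
Frame 1 starts at roll index 0: roll=10 (strike), consumes 1 roll
Frame 2 starts at roll index 1: roll=10 (strike), consumes 1 roll
Frame 3 starts at roll index 2: rolls=4,3 (sum=7), consumes 2 rolls
Frame 4 starts at roll index 4: rolls=7,0 (sum=7), consumes 2 rolls
Frame 5 starts at roll index 6: rolls=6,4 (sum=10), consumes 2 rolls
Frame 6 starts at roll index 8: rolls=5,1 (sum=6), consumes 2 rolls
Frame 7 starts at roll index 10: rolls=6,2 (sum=8), consumes 2 rolls
Frame 8 starts at roll index 12: roll=10 (strike), consumes 1 roll
Frame 9 starts at roll index 13: rolls=1,3 (sum=4), consumes 2 rolls
Frame 10 starts at roll index 15: 3 remaining rolls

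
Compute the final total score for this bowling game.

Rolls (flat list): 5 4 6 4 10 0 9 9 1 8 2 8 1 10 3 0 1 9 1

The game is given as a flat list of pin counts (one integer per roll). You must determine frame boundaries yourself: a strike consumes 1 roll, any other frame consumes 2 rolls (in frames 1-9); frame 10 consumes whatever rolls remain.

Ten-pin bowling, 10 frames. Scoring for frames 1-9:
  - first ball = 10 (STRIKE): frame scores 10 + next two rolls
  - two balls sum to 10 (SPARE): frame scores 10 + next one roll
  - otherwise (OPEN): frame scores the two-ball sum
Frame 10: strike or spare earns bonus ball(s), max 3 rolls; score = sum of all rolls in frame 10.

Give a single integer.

Frame 1: OPEN (5+4=9). Cumulative: 9
Frame 2: SPARE (6+4=10). 10 + next roll (10) = 20. Cumulative: 29
Frame 3: STRIKE. 10 + next two rolls (0+9) = 19. Cumulative: 48
Frame 4: OPEN (0+9=9). Cumulative: 57
Frame 5: SPARE (9+1=10). 10 + next roll (8) = 18. Cumulative: 75
Frame 6: SPARE (8+2=10). 10 + next roll (8) = 18. Cumulative: 93
Frame 7: OPEN (8+1=9). Cumulative: 102
Frame 8: STRIKE. 10 + next two rolls (3+0) = 13. Cumulative: 115
Frame 9: OPEN (3+0=3). Cumulative: 118
Frame 10: SPARE. Sum of all frame-10 rolls (1+9+1) = 11. Cumulative: 129

Answer: 129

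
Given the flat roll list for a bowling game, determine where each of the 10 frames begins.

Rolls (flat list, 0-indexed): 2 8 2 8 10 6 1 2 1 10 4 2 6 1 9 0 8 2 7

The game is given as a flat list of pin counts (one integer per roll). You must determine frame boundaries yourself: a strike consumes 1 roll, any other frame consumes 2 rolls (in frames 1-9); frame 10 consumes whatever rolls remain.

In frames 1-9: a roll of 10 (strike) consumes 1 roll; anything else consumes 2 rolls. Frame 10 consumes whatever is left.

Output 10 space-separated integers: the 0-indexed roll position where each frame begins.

Answer: 0 2 4 5 7 9 10 12 14 16

Derivation:
Frame 1 starts at roll index 0: rolls=2,8 (sum=10), consumes 2 rolls
Frame 2 starts at roll index 2: rolls=2,8 (sum=10), consumes 2 rolls
Frame 3 starts at roll index 4: roll=10 (strike), consumes 1 roll
Frame 4 starts at roll index 5: rolls=6,1 (sum=7), consumes 2 rolls
Frame 5 starts at roll index 7: rolls=2,1 (sum=3), consumes 2 rolls
Frame 6 starts at roll index 9: roll=10 (strike), consumes 1 roll
Frame 7 starts at roll index 10: rolls=4,2 (sum=6), consumes 2 rolls
Frame 8 starts at roll index 12: rolls=6,1 (sum=7), consumes 2 rolls
Frame 9 starts at roll index 14: rolls=9,0 (sum=9), consumes 2 rolls
Frame 10 starts at roll index 16: 3 remaining rolls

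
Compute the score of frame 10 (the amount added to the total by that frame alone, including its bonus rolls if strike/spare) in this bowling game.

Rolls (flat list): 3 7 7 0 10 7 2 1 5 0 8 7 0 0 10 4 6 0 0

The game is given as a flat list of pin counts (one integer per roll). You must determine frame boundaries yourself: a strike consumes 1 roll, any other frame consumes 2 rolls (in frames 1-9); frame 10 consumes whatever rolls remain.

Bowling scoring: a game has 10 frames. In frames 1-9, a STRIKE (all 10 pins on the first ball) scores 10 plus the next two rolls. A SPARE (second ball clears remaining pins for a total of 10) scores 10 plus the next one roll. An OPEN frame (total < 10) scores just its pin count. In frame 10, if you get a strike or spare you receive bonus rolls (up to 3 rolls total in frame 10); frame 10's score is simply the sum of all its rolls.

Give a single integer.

Answer: 0

Derivation:
Frame 1: SPARE (3+7=10). 10 + next roll (7) = 17. Cumulative: 17
Frame 2: OPEN (7+0=7). Cumulative: 24
Frame 3: STRIKE. 10 + next two rolls (7+2) = 19. Cumulative: 43
Frame 4: OPEN (7+2=9). Cumulative: 52
Frame 5: OPEN (1+5=6). Cumulative: 58
Frame 6: OPEN (0+8=8). Cumulative: 66
Frame 7: OPEN (7+0=7). Cumulative: 73
Frame 8: SPARE (0+10=10). 10 + next roll (4) = 14. Cumulative: 87
Frame 9: SPARE (4+6=10). 10 + next roll (0) = 10. Cumulative: 97
Frame 10: OPEN. Sum of all frame-10 rolls (0+0) = 0. Cumulative: 97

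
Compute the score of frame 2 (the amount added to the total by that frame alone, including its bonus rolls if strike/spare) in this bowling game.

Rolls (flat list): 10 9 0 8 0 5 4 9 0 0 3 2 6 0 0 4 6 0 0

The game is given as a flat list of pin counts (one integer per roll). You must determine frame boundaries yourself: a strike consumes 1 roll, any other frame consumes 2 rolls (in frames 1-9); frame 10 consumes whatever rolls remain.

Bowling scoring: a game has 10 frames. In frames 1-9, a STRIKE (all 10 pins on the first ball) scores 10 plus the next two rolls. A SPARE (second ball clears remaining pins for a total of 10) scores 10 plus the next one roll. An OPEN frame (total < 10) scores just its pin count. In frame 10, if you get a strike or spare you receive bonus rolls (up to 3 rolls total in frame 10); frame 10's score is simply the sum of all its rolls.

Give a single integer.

Frame 1: STRIKE. 10 + next two rolls (9+0) = 19. Cumulative: 19
Frame 2: OPEN (9+0=9). Cumulative: 28
Frame 3: OPEN (8+0=8). Cumulative: 36
Frame 4: OPEN (5+4=9). Cumulative: 45

Answer: 9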